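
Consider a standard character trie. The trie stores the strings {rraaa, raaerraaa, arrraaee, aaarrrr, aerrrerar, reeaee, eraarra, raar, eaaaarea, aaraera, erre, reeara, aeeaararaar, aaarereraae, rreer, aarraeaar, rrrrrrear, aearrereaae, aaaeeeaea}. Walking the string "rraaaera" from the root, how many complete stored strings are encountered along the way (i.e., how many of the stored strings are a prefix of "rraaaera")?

Check each prefix of "rraaaera" against the stored set — each match is an end-marker on the path.
Prefixes of the query that are stored words: "rraaa"
Count: 1

1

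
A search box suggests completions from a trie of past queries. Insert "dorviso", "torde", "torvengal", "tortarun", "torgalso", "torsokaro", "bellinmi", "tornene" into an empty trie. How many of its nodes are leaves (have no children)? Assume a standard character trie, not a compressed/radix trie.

8

A leaf is a node with no children — equivalently, the end of a word that is not a proper prefix of any other stored word.
Those words: "bellinmi", "dorviso", "torde", "torgalso", "tornene", "torsokaro", "tortarun", "torvengal"
Leaf count: 8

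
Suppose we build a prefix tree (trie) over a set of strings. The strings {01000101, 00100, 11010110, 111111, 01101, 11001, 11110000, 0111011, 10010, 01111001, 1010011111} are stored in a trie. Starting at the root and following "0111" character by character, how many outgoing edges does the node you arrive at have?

The children of the "0111" node are the distinct next characters among strings starting with "0111".
Distinct next characters after "0111": 0, 1.
That node has 2 child edges.

2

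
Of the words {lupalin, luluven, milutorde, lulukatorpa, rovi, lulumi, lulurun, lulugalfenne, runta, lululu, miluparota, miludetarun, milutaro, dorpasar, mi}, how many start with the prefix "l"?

7

Walk to "l"; the words in its subtree are exactly those with that prefix.
Words under "l": lulugalfenne, lulukatorpa, lululu, lulumi, lulurun, luluven, lupalin
Count: 7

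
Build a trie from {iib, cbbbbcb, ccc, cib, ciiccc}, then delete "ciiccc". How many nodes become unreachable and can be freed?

4

A node on "ciiccc"'s path can go only if nothing else ends at it or branches off below it.
The suffix "iccc" (4 nodes) is used only by "ciiccc"; the node for "ci" still has the child "b", so pruning stops there.
Nodes removed: 4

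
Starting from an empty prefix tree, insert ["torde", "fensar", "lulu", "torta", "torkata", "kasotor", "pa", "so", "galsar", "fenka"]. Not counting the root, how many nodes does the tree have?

40

Trace insertions, counting only characters that open a new branch:
  "torde" → 5 new (t, o, r, d, e)
  "fensar" → 6 new (f, e, n, s, a, r)
  "lulu" → 4 new (l, u, l, u)
  "torta" → prefix "tor" already present; 2 new (t, a)
  "torkata" → prefix "tor" already present; 4 new (k, a, t, a)
  "kasotor" → 7 new (k, a, s, o, t, o, r)
  "pa" → 2 new (p, a)
  "so" → 2 new (s, o)
  "galsar" → 6 new (g, a, l, s, a, r)
  "fenka" → prefix "fen" already present; 2 new (k, a)
Total nodes = 5 + 6 + 4 + 2 + 4 + 7 + 2 + 2 + 6 + 2 = 40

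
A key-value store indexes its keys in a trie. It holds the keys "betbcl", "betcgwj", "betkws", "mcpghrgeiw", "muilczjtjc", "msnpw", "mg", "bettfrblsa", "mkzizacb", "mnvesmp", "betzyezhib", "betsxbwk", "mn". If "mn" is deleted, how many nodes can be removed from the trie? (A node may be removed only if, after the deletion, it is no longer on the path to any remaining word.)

Walk "mn" from the leaf back toward the root, removing each node that no remaining word uses.
Every node on "mn" is still needed (e.g. by "mnvesmp"), so nothing is freed.
Nodes removed: 0

0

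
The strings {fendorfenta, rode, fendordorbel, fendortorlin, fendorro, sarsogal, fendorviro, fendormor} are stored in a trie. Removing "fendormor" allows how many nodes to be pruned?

A node on "fendormor"'s path can go only if nothing else ends at it or branches off below it.
The suffix "mor" (3 nodes) is used only by "fendormor"; the node for "fendor" still has the child "f", so pruning stops there.
Nodes removed: 3

3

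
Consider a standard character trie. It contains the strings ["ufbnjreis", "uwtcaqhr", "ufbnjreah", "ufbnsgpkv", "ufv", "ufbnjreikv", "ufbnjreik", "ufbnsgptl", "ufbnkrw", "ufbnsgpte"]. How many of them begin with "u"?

10

Walk to "u"; the words in its subtree are exactly those with that prefix.
Words under "u": ufbnjreah, ufbnjreik, ufbnjreikv, ufbnjreis, ufbnkrw, ufbnsgpkv, ufbnsgpte, ufbnsgptl, ufv, uwtcaqhr
Count: 10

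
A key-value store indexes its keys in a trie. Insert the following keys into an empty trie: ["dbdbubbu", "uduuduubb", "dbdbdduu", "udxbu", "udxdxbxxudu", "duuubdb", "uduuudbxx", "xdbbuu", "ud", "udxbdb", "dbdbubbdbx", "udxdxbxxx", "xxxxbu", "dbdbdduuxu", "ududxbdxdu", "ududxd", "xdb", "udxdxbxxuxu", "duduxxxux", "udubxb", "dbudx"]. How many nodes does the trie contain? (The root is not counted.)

85

Count nodes per top-level branch (shared prefixes stored once):
  'd'-branch (dbdbdduu, dbdbdduuxu, dbdbubbdbx, dbdbubbu, dbudx, duduxxxux, duuubdb): 33 nodes
  'u'-branch (ud, udubxb, ududxbdxdu, ududxd, uduuduubb, uduuudbxx, udxbdb, udxbu, udxdxbxxudu, udxdxbxxuxu, udxdxbxxx): 41 nodes
  'x'-branch (xdb, xdbbuu, xxxxbu): 11 nodes
Sum: 85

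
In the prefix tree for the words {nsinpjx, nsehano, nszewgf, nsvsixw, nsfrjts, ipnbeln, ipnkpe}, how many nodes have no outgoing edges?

A leaf is a node with no children — equivalently, the end of a word that is not a proper prefix of any other stored word.
Those words: "ipnbeln", "ipnkpe", "nsehano", "nsfrjts", "nsinpjx", "nsvsixw", "nszewgf"
Leaf count: 7

7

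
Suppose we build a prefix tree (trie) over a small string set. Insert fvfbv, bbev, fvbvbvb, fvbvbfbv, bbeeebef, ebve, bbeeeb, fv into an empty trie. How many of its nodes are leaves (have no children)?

6

Leaves are exactly the stored words that no other stored word extends.
Those words: "bbeeebef", "bbev", "ebve", "fvbvbfbv", "fvbvbvb", "fvfbv"
Leaf count: 6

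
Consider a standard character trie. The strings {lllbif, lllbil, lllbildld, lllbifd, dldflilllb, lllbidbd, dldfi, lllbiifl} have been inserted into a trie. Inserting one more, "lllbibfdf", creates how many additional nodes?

The longest prefix of "lllbibfdf" already in the trie is "lllbi" (length 5).
Each of the 4 remaining characters creates one node.

4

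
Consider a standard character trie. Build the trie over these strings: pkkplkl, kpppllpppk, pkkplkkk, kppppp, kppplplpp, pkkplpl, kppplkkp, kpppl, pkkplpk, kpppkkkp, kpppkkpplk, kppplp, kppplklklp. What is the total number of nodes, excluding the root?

Count nodes per top-level branch (shared prefixes stored once):
  'k'-branch (kpppkkkp, kpppkkpplk, kpppl, kppplkkp, kppplklklp, kpppllpppk, kppplp, kppplplpp, kppppp): 31 nodes
  'p'-branch (pkkplkkk, pkkplkl, pkkplpk, pkkplpl): 12 nodes
Sum: 43

43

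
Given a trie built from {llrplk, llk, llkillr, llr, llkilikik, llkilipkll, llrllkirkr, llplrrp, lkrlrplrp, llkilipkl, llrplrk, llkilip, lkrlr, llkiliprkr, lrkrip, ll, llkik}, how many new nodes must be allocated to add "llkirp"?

2

The longest prefix of "llkirp" already in the trie is "llki" (length 4).
Each of the 2 remaining characters creates one node.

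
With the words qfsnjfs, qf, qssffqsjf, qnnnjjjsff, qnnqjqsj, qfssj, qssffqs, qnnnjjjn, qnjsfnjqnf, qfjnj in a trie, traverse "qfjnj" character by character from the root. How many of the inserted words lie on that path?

Walk "qfjnj" from the root; an end-of-word marker is hit whenever a stored word is a prefix of "qfjnj".
Prefixes of the query that are stored words: "qf", "qfjnj"
Count: 2

2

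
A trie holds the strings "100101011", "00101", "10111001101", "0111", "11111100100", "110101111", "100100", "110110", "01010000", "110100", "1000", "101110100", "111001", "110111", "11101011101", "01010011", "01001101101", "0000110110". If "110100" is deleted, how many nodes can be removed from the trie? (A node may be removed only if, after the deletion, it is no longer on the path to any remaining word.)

1

Walk "110100" from the leaf back toward the root, removing each node that no remaining word uses.
The suffix "0" (1 node) is used only by "110100"; the node for "11010" still has the child "1", so pruning stops there.
Nodes removed: 1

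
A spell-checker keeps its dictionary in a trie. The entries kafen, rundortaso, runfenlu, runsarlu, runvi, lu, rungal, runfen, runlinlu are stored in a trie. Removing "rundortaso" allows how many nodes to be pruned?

7

Walk "rundortaso" from the leaf back toward the root, removing each node that no remaining word uses.
The suffix "dortaso" (7 nodes) is used only by "rundortaso"; the node for "run" still has the child "f", so pruning stops there.
Nodes removed: 7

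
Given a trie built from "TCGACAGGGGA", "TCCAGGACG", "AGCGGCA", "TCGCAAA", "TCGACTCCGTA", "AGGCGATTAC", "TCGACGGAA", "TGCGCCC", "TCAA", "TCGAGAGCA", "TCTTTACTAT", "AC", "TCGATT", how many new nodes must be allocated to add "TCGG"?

Walking "TCGG" from the root, the first 3 characters ("TCG") follow existing edges; "G" is the first miss.
So 4 − 3 = 1 new nodes.

1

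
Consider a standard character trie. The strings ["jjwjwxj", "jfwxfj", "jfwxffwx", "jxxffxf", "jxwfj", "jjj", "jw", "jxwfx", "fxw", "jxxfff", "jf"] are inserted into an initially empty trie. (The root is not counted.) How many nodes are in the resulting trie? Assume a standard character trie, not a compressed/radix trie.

Count nodes per top-level branch (shared prefixes stored once):
  'f'-branch (fxw): 3 nodes
  'j'-branch (jf, jfwxffwx, jfwxfj, jjj, jjwjwxj, jw, jxwfj, jxwfx, jxxfff, jxxffxf): 28 nodes
Sum: 31

31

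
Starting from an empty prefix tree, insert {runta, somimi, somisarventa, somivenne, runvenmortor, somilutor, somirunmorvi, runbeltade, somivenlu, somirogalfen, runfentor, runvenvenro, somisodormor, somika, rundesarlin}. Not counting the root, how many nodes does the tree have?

90

Insert word by word; a character creates a node only if that edge doesn't already exist:
  "runta" → 5 new (r, u, n, t, a)
  "somimi" → 6 new (s, o, m, i, m, i)
  "somisarventa" → prefix "somi" already present; 8 new (s, a, r, v, e, n, t, a)
  "somivenne" → prefix "somi" already present; 5 new (v, e, n, n, e)
  "runvenmortor" → prefix "run" already present; 9 new (v, e, n, m, o, r, t, o, r)
  "somilutor" → prefix "somi" already present; 5 new (l, u, t, o, r)
  "somirunmorvi" → prefix "somi" already present; 8 new (r, u, n, m, o, r, v, i)
  "runbeltade" → prefix "run" already present; 7 new (b, e, l, t, a, d, e)
  "somivenlu" → prefix "somiven" already present; 2 new (l, u)
  "somirogalfen" → prefix "somir" already present; 7 new (o, g, a, l, f, e, n)
  "runfentor" → prefix "run" already present; 6 new (f, e, n, t, o, r)
  "runvenvenro" → prefix "runven" already present; 5 new (v, e, n, r, o)
  "somisodormor" → prefix "somis" already present; 7 new (o, d, o, r, m, o, r)
  "somika" → prefix "somi" already present; 2 new (k, a)
  "rundesarlin" → prefix "run" already present; 8 new (d, e, s, a, r, l, i, n)
Total nodes = 5 + 6 + 8 + 5 + 9 + 5 + 8 + 7 + 2 + 7 + 6 + 5 + 7 + 2 + 8 = 90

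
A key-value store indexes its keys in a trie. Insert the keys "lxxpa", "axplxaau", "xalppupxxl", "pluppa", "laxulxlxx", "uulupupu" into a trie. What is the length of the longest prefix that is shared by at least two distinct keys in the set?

1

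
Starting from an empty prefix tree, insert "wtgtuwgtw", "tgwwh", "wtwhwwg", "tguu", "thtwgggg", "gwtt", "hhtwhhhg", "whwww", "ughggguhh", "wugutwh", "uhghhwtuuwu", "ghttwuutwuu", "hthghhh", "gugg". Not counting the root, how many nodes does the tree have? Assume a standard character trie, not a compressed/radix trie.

Trace insertions, counting only characters that open a new branch:
  "wtgtuwgtw" → 9 new (w, t, g, t, u, w, g, t, w)
  "tgwwh" → 5 new (t, g, w, w, h)
  "wtwhwwg" → prefix "wt" already present; 5 new (w, h, w, w, g)
  "tguu" → prefix "tg" already present; 2 new (u, u)
  "thtwgggg" → prefix "t" already present; 7 new (h, t, w, g, g, g, g)
  "gwtt" → 4 new (g, w, t, t)
  "hhtwhhhg" → 8 new (h, h, t, w, h, h, h, g)
  "whwww" → prefix "w" already present; 4 new (h, w, w, w)
  "ughggguhh" → 9 new (u, g, h, g, g, g, u, h, h)
  "wugutwh" → prefix "w" already present; 6 new (u, g, u, t, w, h)
  "uhghhwtuuwu" → prefix "u" already present; 10 new (h, g, h, h, w, t, u, u, w, u)
  "ghttwuutwuu" → prefix "g" already present; 10 new (h, t, t, w, u, u, t, w, u, u)
  "hthghhh" → prefix "h" already present; 6 new (t, h, g, h, h, h)
  "gugg" → prefix "g" already present; 3 new (u, g, g)
Total nodes = 9 + 5 + 5 + 2 + 7 + 4 + 8 + 4 + 9 + 6 + 10 + 10 + 6 + 3 = 88

88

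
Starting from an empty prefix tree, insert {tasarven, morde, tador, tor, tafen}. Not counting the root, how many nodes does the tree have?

Trace insertions, counting only characters that open a new branch:
  "tasarven" → 8 new (t, a, s, a, r, v, e, n)
  "morde" → 5 new (m, o, r, d, e)
  "tador" → prefix "ta" already present; 3 new (d, o, r)
  "tor" → prefix "t" already present; 2 new (o, r)
  "tafen" → prefix "ta" already present; 3 new (f, e, n)
Total nodes = 8 + 5 + 3 + 2 + 3 = 21

21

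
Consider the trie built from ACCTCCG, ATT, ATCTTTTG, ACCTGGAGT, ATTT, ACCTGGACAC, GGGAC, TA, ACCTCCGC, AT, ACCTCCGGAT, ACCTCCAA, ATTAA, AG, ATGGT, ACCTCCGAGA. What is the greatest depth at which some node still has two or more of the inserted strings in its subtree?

7

Look for the deepest trie node that still has at least two words in its subtree.
"ACCTCCG" and "ACCTCCGAGA" agree on "ACCTCCG" (7 characters) before diverging; nothing deeper is shared.
Longest shared-prefix length: 7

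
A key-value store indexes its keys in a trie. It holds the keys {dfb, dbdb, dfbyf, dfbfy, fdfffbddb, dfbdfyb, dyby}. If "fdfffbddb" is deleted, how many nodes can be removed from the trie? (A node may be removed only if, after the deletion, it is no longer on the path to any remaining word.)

A node on "fdfffbddb"'s path can go only if nothing else ends at it or branches off below it.
No other word shares any prefix with "fdfffbddb", so all 9 of its nodes go.
Nodes removed: 9

9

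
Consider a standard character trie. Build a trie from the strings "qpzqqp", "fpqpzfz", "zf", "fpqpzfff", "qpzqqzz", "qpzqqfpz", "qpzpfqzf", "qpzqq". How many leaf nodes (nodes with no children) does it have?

7

A leaf is a node with no children — equivalently, the end of a word that is not a proper prefix of any other stored word.
Those words: "fpqpzfff", "fpqpzfz", "qpzpfqzf", "qpzqqfpz", "qpzqqp", "qpzqqzz", "zf"
Leaf count: 7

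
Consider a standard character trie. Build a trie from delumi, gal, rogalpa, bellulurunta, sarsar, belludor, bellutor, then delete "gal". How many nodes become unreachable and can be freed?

3

Walk "gal" from the leaf back toward the root, removing each node that no remaining word uses.
No other word shares any prefix with "gal", so all 3 of its nodes go.
Nodes removed: 3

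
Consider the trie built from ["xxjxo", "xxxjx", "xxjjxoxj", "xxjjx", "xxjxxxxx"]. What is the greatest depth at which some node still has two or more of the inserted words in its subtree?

Equivalently: take the maximum, over all pairs, of their longest common prefix length.
e.g. "xxjjx" and "xxjjxoxj" share the prefix "xxjjx" of length 5; no pair shares a longer one.
Longest shared-prefix length: 5

5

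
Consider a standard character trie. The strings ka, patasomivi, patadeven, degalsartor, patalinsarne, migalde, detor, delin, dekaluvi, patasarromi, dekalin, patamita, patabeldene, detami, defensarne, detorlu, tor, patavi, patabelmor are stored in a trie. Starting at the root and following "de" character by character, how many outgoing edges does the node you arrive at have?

5

Follow the path "de" to its node, then look at its outgoing edges.
Distinct next characters after "de": f, g, k, l, t.
That node has 5 child edges.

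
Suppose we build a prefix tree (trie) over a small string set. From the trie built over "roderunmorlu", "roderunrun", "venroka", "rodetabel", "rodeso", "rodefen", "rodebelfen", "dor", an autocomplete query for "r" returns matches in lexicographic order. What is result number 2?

Words with prefix "r", in lexicographic order: "rodebelfen", "rodefen", "roderunmorlu", "roderunrun", "rodeso", "rodetabel"
The 2nd is rodefen.

rodefen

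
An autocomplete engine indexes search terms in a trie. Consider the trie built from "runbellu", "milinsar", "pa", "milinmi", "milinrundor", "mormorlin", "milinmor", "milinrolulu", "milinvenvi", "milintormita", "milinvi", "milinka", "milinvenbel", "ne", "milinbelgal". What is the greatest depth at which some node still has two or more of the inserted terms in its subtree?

Equivalently: take the maximum, over all pairs, of their longest common prefix length.
"milinvenbel" and "milinvenvi" agree on "milinven" (8 characters) before diverging; nothing deeper is shared.
Longest shared-prefix length: 8

8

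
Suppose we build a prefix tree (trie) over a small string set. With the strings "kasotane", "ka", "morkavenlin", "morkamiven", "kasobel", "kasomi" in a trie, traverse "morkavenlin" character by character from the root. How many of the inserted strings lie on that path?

1

Walk "morkavenlin" from the root; an end-of-word marker is hit whenever a stored word is a prefix of "morkavenlin".
Prefixes of the query that are stored words: "morkavenlin"
Count: 1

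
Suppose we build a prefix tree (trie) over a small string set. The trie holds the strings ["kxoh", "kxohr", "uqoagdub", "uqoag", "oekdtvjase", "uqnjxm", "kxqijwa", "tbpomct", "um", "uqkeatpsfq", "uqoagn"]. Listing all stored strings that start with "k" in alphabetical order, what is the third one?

Filter for "k…" and sort: "kxoh", "kxohr", "kxqijwa"
Position 3: kxqijwa

kxqijwa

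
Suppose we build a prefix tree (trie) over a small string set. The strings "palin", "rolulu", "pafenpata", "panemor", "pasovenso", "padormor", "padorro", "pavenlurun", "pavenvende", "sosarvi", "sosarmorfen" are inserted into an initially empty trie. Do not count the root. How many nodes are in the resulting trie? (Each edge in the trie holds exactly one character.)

Insert word by word; a character creates a node only if that edge doesn't already exist:
  "palin" → 5 new (p, a, l, i, n)
  "rolulu" → 6 new (r, o, l, u, l, u)
  "pafenpata" → prefix "pa" already present; 7 new (f, e, n, p, a, t, a)
  "panemor" → prefix "pa" already present; 5 new (n, e, m, o, r)
  "pasovenso" → prefix "pa" already present; 7 new (s, o, v, e, n, s, o)
  "padormor" → prefix "pa" already present; 6 new (d, o, r, m, o, r)
  "padorro" → prefix "pador" already present; 2 new (r, o)
  "pavenlurun" → prefix "pa" already present; 8 new (v, e, n, l, u, r, u, n)
  "pavenvende" → prefix "paven" already present; 5 new (v, e, n, d, e)
  "sosarvi" → 7 new (s, o, s, a, r, v, i)
  "sosarmorfen" → prefix "sosar" already present; 6 new (m, o, r, f, e, n)
Total nodes = 5 + 6 + 7 + 5 + 7 + 6 + 2 + 8 + 5 + 7 + 6 = 64

64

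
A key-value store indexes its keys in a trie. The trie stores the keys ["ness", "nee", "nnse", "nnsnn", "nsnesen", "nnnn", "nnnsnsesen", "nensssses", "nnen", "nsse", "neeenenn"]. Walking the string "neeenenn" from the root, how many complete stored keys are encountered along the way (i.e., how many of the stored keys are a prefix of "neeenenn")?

Traverse "neeenenn" character by character; count nodes along the way that are marked as word ends.
Prefixes of the query that are stored words: "nee", "neeenenn"
Count: 2

2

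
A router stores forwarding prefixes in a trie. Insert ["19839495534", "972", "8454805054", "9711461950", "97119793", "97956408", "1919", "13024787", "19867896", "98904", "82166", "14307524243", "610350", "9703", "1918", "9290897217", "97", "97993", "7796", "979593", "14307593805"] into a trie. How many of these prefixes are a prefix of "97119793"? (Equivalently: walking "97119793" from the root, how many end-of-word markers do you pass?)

Traverse "97119793" character by character; count nodes along the way that are marked as word ends.
Prefixes of the query that are stored words: "97", "97119793"
Count: 2

2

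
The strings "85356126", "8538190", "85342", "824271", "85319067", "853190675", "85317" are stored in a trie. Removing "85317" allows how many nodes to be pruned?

1

Walk "85317" from the leaf back toward the root, removing each node that no remaining word uses.
The suffix "7" (1 node) is used only by "85317"; the node for "8531" still has the child "9", so pruning stops there.
Nodes removed: 1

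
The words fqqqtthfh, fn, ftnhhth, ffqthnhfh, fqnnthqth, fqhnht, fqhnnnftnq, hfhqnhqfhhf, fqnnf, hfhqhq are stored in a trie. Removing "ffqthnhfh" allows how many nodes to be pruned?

Walk "ffqthnhfh" from the leaf back toward the root, removing each node that no remaining word uses.
The suffix "fqthnhfh" (8 nodes) is used only by "ffqthnhfh"; the node for "f" still has the child "q", so pruning stops there.
Nodes removed: 8

8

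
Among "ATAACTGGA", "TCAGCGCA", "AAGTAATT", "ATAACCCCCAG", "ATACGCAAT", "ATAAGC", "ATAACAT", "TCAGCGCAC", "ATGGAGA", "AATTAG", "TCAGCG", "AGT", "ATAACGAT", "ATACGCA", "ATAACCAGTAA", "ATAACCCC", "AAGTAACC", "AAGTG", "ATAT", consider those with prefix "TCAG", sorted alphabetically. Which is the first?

TCAGCG

Filter for "TCAG…" and sort: "TCAGCG", "TCAGCGCA", "TCAGCGCAC"
The 1st is TCAGCG.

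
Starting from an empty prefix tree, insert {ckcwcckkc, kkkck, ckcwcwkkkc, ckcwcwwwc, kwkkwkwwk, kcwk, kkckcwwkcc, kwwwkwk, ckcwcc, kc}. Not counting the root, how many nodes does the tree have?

46

Trace insertions, counting only characters that open a new branch:
  "ckcwcckkc" → 9 new (c, k, c, w, c, c, k, k, c)
  "kkkck" → 5 new (k, k, k, c, k)
  "ckcwcwkkkc" → prefix "ckcwc" already present; 5 new (w, k, k, k, c)
  "ckcwcwwwc" → prefix "ckcwcw" already present; 3 new (w, w, c)
  "kwkkwkwwk" → prefix "k" already present; 8 new (w, k, k, w, k, w, w, k)
  "kcwk" → prefix "k" already present; 3 new (c, w, k)
  "kkckcwwkcc" → prefix "kk" already present; 8 new (c, k, c, w, w, k, c, c)
  "kwwwkwk" → prefix "kw" already present; 5 new (w, w, k, w, k)
  "ckcwcc" → prefix "ckcwcc" already present; 0 new (none)
  "kc" → prefix "kc" already present; 0 new (none)
Total nodes = 9 + 5 + 5 + 3 + 8 + 3 + 8 + 5 + 0 + 0 = 46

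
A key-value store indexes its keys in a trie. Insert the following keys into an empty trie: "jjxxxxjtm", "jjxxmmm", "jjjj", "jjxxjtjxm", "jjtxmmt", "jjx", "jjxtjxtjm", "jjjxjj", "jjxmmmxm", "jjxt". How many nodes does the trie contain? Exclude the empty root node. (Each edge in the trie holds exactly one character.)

38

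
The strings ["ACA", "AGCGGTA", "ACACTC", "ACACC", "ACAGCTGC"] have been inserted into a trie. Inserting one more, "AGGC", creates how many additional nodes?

2

"AG" is already a path in the trie; the remaining "GC" must be added.
New nodes needed: |"AGGC"| − 2 = 4 − 2 = 2.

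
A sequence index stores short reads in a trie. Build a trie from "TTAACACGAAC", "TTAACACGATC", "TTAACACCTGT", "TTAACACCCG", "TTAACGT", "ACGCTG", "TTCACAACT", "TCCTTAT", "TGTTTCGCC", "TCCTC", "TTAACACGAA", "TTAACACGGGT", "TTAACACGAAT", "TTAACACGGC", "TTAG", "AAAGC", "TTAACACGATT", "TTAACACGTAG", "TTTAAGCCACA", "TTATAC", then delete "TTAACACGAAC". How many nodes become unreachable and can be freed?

1

Walk "TTAACACGAAC" from the leaf back toward the root, removing each node that no remaining word uses.
The suffix "C" (1 node) is used only by "TTAACACGAAC"; the node for "TTAACACGAA" still has the child "T", so pruning stops there.
Nodes removed: 1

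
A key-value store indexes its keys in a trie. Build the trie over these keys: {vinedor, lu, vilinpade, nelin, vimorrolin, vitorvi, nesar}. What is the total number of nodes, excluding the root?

37

Count nodes per top-level branch (shared prefixes stored once):
  'l'-branch (lu): 2 nodes
  'n'-branch (nelin, nesar): 8 nodes
  'v'-branch (vilinpade, vimorrolin, vinedor, vitorvi): 27 nodes
Sum: 37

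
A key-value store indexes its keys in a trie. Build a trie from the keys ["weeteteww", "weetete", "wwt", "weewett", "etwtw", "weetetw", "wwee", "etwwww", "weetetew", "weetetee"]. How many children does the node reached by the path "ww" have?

2

The children of the "ww" node are the distinct next characters among strings starting with "ww".
Distinct next characters after "ww": e, t.
That node has 2 child edges.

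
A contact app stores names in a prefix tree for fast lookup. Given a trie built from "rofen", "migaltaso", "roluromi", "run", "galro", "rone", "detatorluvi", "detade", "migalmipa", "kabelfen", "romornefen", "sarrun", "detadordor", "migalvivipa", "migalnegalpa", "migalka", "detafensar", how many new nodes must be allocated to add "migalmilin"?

3

"migalmi" is already a path in the trie; the remaining "lin" must be added.
So 10 − 7 = 3 new nodes.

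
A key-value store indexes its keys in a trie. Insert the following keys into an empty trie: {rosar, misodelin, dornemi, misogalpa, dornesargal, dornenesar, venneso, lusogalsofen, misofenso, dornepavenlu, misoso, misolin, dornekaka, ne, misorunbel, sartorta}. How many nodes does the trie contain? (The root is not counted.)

93

Trace insertions, counting only characters that open a new branch:
  "rosar" → 5 new (r, o, s, a, r)
  "misodelin" → 9 new (m, i, s, o, d, e, l, i, n)
  "dornemi" → 7 new (d, o, r, n, e, m, i)
  "misogalpa" → prefix "miso" already present; 5 new (g, a, l, p, a)
  "dornesargal" → prefix "dorne" already present; 6 new (s, a, r, g, a, l)
  "dornenesar" → prefix "dorne" already present; 5 new (n, e, s, a, r)
  "venneso" → 7 new (v, e, n, n, e, s, o)
  "lusogalsofen" → 12 new (l, u, s, o, g, a, l, s, o, f, e, n)
  "misofenso" → prefix "miso" already present; 5 new (f, e, n, s, o)
  "dornepavenlu" → prefix "dorne" already present; 7 new (p, a, v, e, n, l, u)
  "misoso" → prefix "miso" already present; 2 new (s, o)
  "misolin" → prefix "miso" already present; 3 new (l, i, n)
  "dornekaka" → prefix "dorne" already present; 4 new (k, a, k, a)
  "ne" → 2 new (n, e)
  "misorunbel" → prefix "miso" already present; 6 new (r, u, n, b, e, l)
  "sartorta" → 8 new (s, a, r, t, o, r, t, a)
Total nodes = 5 + 9 + 7 + 5 + 6 + 5 + 7 + 12 + 5 + 7 + 2 + 3 + 4 + 2 + 6 + 8 = 93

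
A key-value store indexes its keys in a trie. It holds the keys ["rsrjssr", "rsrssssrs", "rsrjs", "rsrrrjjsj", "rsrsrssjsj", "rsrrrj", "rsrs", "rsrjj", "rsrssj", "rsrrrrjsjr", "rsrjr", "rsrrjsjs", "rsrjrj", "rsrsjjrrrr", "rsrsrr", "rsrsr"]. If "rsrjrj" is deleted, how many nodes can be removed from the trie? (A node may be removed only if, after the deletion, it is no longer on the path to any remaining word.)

A node on "rsrjrj"'s path can go only if nothing else ends at it or branches off below it.
The suffix "j" (1 node) is used only by "rsrjrj"; "rsrjr" is itself a stored word, so pruning stops there.
Nodes removed: 1

1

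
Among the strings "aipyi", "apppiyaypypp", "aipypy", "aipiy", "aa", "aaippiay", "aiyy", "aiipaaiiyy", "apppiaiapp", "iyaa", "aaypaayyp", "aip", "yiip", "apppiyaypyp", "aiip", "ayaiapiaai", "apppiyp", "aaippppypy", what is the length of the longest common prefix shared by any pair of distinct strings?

11

The deepest shared node is where two words last agree before diverging.
"apppiyaypyp" and "apppiyaypypp" agree on "apppiyaypyp" (11 characters) before diverging; nothing deeper is shared.
Longest shared-prefix length: 11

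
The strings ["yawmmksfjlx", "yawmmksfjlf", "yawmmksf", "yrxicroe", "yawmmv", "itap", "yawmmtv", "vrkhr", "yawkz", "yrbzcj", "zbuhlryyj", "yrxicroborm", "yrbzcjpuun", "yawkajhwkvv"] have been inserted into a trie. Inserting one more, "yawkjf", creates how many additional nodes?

The longest prefix of "yawkjf" already in the trie is "yawk" (length 4).
So 6 − 4 = 2 new nodes.

2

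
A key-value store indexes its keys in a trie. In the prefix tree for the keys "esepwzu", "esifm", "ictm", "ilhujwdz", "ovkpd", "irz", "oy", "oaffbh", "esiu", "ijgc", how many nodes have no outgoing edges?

10

A leaf is a node with no children — equivalently, the end of a word that is not a proper prefix of any other stored word.
Those words: "esepwzu", "esifm", "esiu", "ictm", "ijgc", "ilhujwdz", "irz", "oaffbh", "ovkpd", "oy"
Leaf count: 10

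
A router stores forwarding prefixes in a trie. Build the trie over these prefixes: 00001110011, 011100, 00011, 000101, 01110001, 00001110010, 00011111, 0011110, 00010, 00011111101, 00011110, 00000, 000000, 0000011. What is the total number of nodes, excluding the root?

Trie structure (* marks end of a word):
(root)
└─ 0
   ├─ 0
   │  ├─ 0
   │  │  ├─ 0
   │  │  │  ├─ 0 *
   │  │  │  │  ├─ 0 *
   │  │  │  │  └─ 1
   │  │  │  │     └─ 1 *
   │  │  │  └─ 1
   │  │  │     └─ 1
   │  │  │        └─ 1
   │  │  │           └─ 0
   │  │  │              └─ 0
   │  │  │                 └─ 1
   │  │  │                    ├─ 0 *
   │  │  │                    └─ 1 *
   │  │  └─ 1
   │  │     ├─ 0 *
   │  │     │  └─ 1 *
   │  │     └─ 1 *
   │  │        └─ 1
   │  │           └─ 1
   │  │              ├─ 0 *
   │  │              └─ 1 *
   │  │                 └─ 1
   │  │                    └─ 0
   │  │                       └─ 1 *
   │  └─ 1
   │     └─ 1
   │        └─ 1
   │           └─ 1
   │              └─ 0 *
   └─ 1
      └─ 1
         └─ 1
            └─ 0
               └─ 0 *
                  └─ 0
                     └─ 1 *
Counting every labelled node above: 39.

39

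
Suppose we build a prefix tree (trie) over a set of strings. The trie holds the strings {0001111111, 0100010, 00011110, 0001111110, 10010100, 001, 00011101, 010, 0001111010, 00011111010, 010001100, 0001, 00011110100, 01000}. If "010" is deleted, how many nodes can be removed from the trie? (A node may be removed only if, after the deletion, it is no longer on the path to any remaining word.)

A node on "010"'s path can go only if nothing else ends at it or branches off below it.
Every node on "010" is still needed (e.g. by "0100010"), so nothing is freed.
Nodes removed: 0

0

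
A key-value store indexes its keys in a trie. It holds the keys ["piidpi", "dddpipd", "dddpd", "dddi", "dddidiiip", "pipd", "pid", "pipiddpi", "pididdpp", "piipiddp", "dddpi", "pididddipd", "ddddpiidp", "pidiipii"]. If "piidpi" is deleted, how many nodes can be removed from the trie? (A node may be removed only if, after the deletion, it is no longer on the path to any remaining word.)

3

After clearing the end-marker at "piidpi", prune upward until reaching a node still needed by another word.
The suffix "dpi" (3 nodes) is used only by "piidpi"; the node for "pii" still has the child "p", so pruning stops there.
Nodes removed: 3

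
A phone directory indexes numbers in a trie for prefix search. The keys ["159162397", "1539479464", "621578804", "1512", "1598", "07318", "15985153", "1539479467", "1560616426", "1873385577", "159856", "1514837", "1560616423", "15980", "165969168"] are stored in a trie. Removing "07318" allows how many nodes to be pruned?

A node on "07318"'s path can go only if nothing else ends at it or branches off below it.
No other word shares any prefix with "07318", so all 5 of its nodes go.
Nodes removed: 5

5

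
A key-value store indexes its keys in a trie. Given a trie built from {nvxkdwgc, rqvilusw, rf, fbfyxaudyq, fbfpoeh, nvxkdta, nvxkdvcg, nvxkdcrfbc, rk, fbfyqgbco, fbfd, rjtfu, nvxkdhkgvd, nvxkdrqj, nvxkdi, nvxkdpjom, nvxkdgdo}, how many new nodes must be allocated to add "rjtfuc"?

The longest prefix of "rjtfuc" already in the trie is "rjtfu" (length 5).
New nodes needed: |"rjtfuc"| − 5 = 6 − 5 = 1.

1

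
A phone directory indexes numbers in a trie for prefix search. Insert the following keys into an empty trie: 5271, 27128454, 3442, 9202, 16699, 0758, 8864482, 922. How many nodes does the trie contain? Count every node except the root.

37

Count nodes per top-level branch (shared prefixes stored once):
  '0'-branch (0758): 4 nodes
  '1'-branch (16699): 5 nodes
  '2'-branch (27128454): 8 nodes
  '3'-branch (3442): 4 nodes
  '5'-branch (5271): 4 nodes
  '8'-branch (8864482): 7 nodes
  '9'-branch (9202, 922): 5 nodes
Sum: 37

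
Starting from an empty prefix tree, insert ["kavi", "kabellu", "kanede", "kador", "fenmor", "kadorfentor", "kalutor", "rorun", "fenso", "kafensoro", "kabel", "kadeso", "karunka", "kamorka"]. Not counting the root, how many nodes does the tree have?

For each word, the new-node count is its length minus the longest prefix already in the trie:
  "kavi" → 4 new (k, a, v, i)
  "kabellu" → prefix "ka" already present; 5 new (b, e, l, l, u)
  "kanede" → prefix "ka" already present; 4 new (n, e, d, e)
  "kador" → prefix "ka" already present; 3 new (d, o, r)
  "fenmor" → 6 new (f, e, n, m, o, r)
  "kadorfentor" → prefix "kador" already present; 6 new (f, e, n, t, o, r)
  "kalutor" → prefix "ka" already present; 5 new (l, u, t, o, r)
  "rorun" → 5 new (r, o, r, u, n)
  "fenso" → prefix "fen" already present; 2 new (s, o)
  "kafensoro" → prefix "ka" already present; 7 new (f, e, n, s, o, r, o)
  "kabel" → prefix "kabel" already present; 0 new (none)
  "kadeso" → prefix "kad" already present; 3 new (e, s, o)
  "karunka" → prefix "ka" already present; 5 new (r, u, n, k, a)
  "kamorka" → prefix "ka" already present; 5 new (m, o, r, k, a)
Total nodes = 4 + 5 + 4 + 3 + 6 + 6 + 5 + 5 + 2 + 7 + 0 + 3 + 5 + 5 = 60

60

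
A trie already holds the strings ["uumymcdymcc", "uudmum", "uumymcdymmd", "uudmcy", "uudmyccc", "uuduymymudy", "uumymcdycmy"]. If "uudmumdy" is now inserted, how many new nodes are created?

"uudmum" is already a path in the trie; the remaining "dy" must be added.
Each of the 2 remaining characters creates one node.

2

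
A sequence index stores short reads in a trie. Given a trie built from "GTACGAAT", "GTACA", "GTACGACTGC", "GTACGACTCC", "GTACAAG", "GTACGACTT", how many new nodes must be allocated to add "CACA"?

4

Nothing in the trie begins with "C"; the whole of "CACA" is new.
4 − 0 = 4 new nodes.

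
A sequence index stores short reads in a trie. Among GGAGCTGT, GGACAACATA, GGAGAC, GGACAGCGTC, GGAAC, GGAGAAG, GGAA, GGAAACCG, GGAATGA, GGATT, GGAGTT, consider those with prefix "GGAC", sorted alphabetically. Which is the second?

GGACAGCGTC

Words with prefix "GGAC", in lexicographic order: "GGACAACATA", "GGACAGCGTC"
Position 2: GGACAGCGTC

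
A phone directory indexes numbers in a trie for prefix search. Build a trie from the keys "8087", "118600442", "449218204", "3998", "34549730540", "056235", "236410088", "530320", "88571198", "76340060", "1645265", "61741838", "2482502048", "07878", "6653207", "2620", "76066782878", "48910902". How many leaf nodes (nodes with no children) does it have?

18

A leaf is a node with no children — equivalently, the end of a word that is not a proper prefix of any other stored word.
Those words: "056235", "07878", "118600442", "1645265", "236410088", "2482502048", "2620", "34549730540", "3998", "449218204", "48910902", "530320", "61741838", "6653207", "76066782878", "76340060", "8087", "88571198"
Leaf count: 18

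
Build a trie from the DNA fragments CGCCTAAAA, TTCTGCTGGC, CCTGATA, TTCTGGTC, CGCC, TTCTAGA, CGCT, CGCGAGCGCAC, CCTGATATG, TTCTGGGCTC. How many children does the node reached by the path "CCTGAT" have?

Follow the path "CCTGAT" to its node, then look at its outgoing edges.
Characters that immediately follow "CCTGAT" among the stored strings: {A}.
That node has 1 child edge.

1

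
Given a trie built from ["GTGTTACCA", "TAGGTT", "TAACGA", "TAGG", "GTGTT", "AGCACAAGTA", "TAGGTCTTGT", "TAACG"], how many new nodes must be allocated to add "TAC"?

1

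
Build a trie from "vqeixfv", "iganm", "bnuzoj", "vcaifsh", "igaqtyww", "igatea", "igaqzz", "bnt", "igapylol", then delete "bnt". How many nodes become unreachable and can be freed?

1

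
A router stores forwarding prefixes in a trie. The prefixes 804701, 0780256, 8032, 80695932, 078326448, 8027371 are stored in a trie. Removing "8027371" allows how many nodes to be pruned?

A node on "8027371"'s path can go only if nothing else ends at it or branches off below it.
The suffix "27371" (5 nodes) is used only by "8027371"; the node for "80" still has the child "4", so pruning stops there.
Nodes removed: 5

5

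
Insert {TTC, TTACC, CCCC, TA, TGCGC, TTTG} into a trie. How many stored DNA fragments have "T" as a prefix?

Filter for entries beginning with "T":
Matches: "TA", "TGCGC", "TTACC", "TTC", "TTTG"
Count: 5

5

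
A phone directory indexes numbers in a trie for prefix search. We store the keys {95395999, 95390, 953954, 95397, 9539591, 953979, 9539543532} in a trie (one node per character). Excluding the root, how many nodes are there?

17

For each word, the new-node count is its length minus the longest prefix already in the trie:
  "95395999" → 8 new (9, 5, 3, 9, 5, 9, 9, 9)
  "95390" → prefix "9539" already present; 1 new (0)
  "953954" → prefix "95395" already present; 1 new (4)
  "95397" → prefix "9539" already present; 1 new (7)
  "9539591" → prefix "953959" already present; 1 new (1)
  "953979" → prefix "95397" already present; 1 new (9)
  "9539543532" → prefix "953954" already present; 4 new (3, 5, 3, 2)
Total nodes = 8 + 1 + 1 + 1 + 1 + 1 + 4 = 17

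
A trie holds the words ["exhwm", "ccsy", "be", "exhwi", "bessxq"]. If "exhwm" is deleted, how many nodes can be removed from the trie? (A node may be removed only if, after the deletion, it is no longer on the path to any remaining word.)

1

Walk "exhwm" from the leaf back toward the root, removing each node that no remaining word uses.
The suffix "m" (1 node) is used only by "exhwm"; the node for "exhw" still has the child "i", so pruning stops there.
Nodes removed: 1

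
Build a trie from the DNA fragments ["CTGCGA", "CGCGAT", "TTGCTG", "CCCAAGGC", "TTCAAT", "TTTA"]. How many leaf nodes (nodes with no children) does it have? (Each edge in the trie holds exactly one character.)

6

A leaf is a node with no children — equivalently, the end of a word that is not a proper prefix of any other stored word.
Those words: "CCCAAGGC", "CGCGAT", "CTGCGA", "TTCAAT", "TTGCTG", "TTTA"
Leaf count: 6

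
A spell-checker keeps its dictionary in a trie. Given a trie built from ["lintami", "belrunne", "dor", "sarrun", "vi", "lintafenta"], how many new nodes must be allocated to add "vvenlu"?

Walking "vvenlu" from the root, the first 1 characters ("v") follow existing edges; "v" is the first miss.
Each of the 5 remaining characters creates one node.

5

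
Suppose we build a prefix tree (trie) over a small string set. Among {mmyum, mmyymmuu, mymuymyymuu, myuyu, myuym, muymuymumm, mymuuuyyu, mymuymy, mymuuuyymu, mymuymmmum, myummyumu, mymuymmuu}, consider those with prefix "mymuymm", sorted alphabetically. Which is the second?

mymuymmuu

DFS of the "mymuymm" subtree visits, in order: "mymuymmmum", "mymuymmuu"
Position 2: mymuymmuu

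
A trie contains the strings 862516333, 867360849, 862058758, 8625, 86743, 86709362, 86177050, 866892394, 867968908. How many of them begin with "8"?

9

Traverse to the node for "8", then collect every word in that subtree.
Matches: "86177050", "862058758", "8625", "862516333", "866892394", "86709362", "867360849", "86743", "867968908"
Count: 9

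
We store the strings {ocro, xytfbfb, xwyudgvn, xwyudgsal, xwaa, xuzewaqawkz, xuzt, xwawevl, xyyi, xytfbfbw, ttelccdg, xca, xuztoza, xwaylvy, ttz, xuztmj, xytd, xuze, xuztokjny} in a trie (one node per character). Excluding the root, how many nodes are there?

66

For each word, the new-node count is its length minus the longest prefix already in the trie:
  "ocro" → 4 new (o, c, r, o)
  "xytfbfb" → 7 new (x, y, t, f, b, f, b)
  "xwyudgvn" → prefix "x" already present; 7 new (w, y, u, d, g, v, n)
  "xwyudgsal" → prefix "xwyudg" already present; 3 new (s, a, l)
  "xwaa" → prefix "xw" already present; 2 new (a, a)
  "xuzewaqawkz" → prefix "x" already present; 10 new (u, z, e, w, a, q, a, w, k, z)
  "xuzt" → prefix "xuz" already present; 1 new (t)
  "xwawevl" → prefix "xwa" already present; 4 new (w, e, v, l)
  "xyyi" → prefix "xy" already present; 2 new (y, i)
  "xytfbfbw" → prefix "xytfbfb" already present; 1 new (w)
  "ttelccdg" → 8 new (t, t, e, l, c, c, d, g)
  "xca" → prefix "x" already present; 2 new (c, a)
  "xuztoza" → prefix "xuzt" already present; 3 new (o, z, a)
  "xwaylvy" → prefix "xwa" already present; 4 new (y, l, v, y)
  "ttz" → prefix "tt" already present; 1 new (z)
  "xuztmj" → prefix "xuzt" already present; 2 new (m, j)
  "xytd" → prefix "xyt" already present; 1 new (d)
  "xuze" → prefix "xuze" already present; 0 new (none)
  "xuztokjny" → prefix "xuzto" already present; 4 new (k, j, n, y)
Total nodes = 4 + 7 + 7 + 3 + 2 + 10 + 1 + 4 + 2 + 1 + 8 + 2 + 3 + 4 + 1 + 2 + 1 + 0 + 4 = 66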